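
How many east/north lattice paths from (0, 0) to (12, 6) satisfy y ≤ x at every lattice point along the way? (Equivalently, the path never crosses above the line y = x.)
Number of paths = 9996

By the reflection principle (André's argument), the number of monotone paths to (12, 6) with n ≤ m that never go above y = x is C(18, 12) − C(18, 13) = 18564 − 8568 = 9996.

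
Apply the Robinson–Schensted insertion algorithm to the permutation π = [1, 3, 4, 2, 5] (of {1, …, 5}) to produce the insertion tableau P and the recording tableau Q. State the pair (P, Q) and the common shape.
P = [1, 2, 4, 5] / [3];  Q = [1, 2, 3, 5] / [4];  common shape = (4, 1)

Row-insert the values π_1, π_2, … into P one at a time, bumping the leftmost entry strictly greater than the inserted value down to the next row. The recording tableau Q records, in position (i, j), the step at which that cell was added to P.
  Insert 1 (step 1): P = [1];  Q = [1]
  Insert 3 (step 2): P = [1, 3];  Q = [1, 2]
  Insert 4 (step 3): P = [1, 3, 4];  Q = [1, 2, 3]
  Insert 2 (step 4): P = [1, 2, 4] / [3];  Q = [1, 2, 3] / [4]
  Insert 5 (step 5): P = [1, 2, 4, 5] / [3];  Q = [1, 2, 3, 5] / [4]
Final shape: (4, 1).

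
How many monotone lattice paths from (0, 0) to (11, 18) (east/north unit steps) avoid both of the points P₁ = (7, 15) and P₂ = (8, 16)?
Number of paths = 24684420

Inclusion–exclusion. Total paths: C(29, 11) = 34597290. Through P₁: C(22, 7)·C(7, 4) = 5969040. Through P₂: C(24, 8)·C(5, 3) = 7354710. Since P₁ is strictly southwest of P₂, a monotone path through both must visit P₁ then P₂; paths through both = C(22, 7)·C(2, 1)·C(5, 3) = 3410880. Avoid both = 34597290 − 5969040 − 7354710 + 3410880 = 24684420.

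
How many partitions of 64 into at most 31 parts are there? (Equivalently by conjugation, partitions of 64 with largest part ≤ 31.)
p(64, parts ≤ 31) = 1697810

Use the recurrence p(n, m) = p(n, m−1) + p(n−m, m): either the largest part is < m (count p(n, m−1)) or the largest part is exactly m (remove one copy of m, count p(n−m, m)). With p(0, ·) = 1 this gives p(64, parts ≤ 31) = 1697810. (By conjugating Young diagrams, this also counts partitions of 64 into at most 31 parts.)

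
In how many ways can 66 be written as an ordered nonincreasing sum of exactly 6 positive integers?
p(66, 6 parts) = 19858

Partitions of n into exactly k parts are in bijection with partitions of n − k into at most k parts (subtract 1 from each part). So p(66, exactly 6) = p(60, parts ≤ 6). Computing via the recurrence p(m, j) = p(m, j−1) + p(m−j, j) gives 19858.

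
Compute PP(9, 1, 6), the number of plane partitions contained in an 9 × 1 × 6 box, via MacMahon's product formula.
PP(9, 1, 6) = 5005

Evaluate the triple product over i = 1..9, j = 1..1, k = 1..6. The factors are (2/1) · (3/2) · (4/3) · (5/4) · (6/5) · (7/6) · (3/2) · (4/3) · … (54 factors total). The numerators and denominators telescope so the product is an integer; carrying out the multiplication exactly gives PP(9, 1, 6) = 5005.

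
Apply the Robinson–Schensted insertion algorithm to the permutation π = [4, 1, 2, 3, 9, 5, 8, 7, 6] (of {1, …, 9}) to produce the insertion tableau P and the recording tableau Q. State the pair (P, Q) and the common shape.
P = [1, 2, 3, 5, 6] / [4, 7] / [8] / [9];  Q = [1, 3, 4, 5, 7] / [2, 6] / [8] / [9];  common shape = (5, 2, 1, 1)

Row-insert the values π_1, π_2, … into P one at a time, bumping the leftmost entry strictly greater than the inserted value down to the next row. The recording tableau Q records, in position (i, j), the step at which that cell was added to P.
  Insert 4 (step 1): P = [4];  Q = [1]
  Insert 1 (step 2): P = [1] / [4];  Q = [1] / [2]
  Insert 2 (step 3): P = [1, 2] / [4];  Q = [1, 3] / [2]
  Insert 3 (step 4): P = [1, 2, 3] / [4];  Q = [1, 3, 4] / [2]
  Insert 9 (step 5): P = [1, 2, 3, 9] / [4];  Q = [1, 3, 4, 5] / [2]
  Insert 5 (step 6): P = [1, 2, 3, 5] / [4, 9];  Q = [1, 3, 4, 5] / [2, 6]
  Insert 8 (step 7): P = [1, 2, 3, 5, 8] / [4, 9];  Q = [1, 3, 4, 5, 7] / [2, 6]
  Insert 7 (step 8): P = [1, 2, 3, 5, 7] / [4, 8] / [9];  Q = [1, 3, 4, 5, 7] / [2, 6] / [8]
  Insert 6 (step 9): P = [1, 2, 3, 5, 6] / [4, 7] / [8] / [9];  Q = [1, 3, 4, 5, 7] / [2, 6] / [8] / [9]
Final shape: (5, 2, 1, 1).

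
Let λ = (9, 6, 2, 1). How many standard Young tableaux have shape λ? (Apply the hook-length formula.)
# SYT of shape (9, 6, 2, 1) = 1531530

Hook-length formula: f^λ = n! / Π hook(c), product over all cells c of the Young diagram. For λ = (9, 6, 2, 1), n = 18 boxes. Hook lengths by row (left-to-right, top-to-bottom): [12, 10, 8, 7, 6, 5, 3, 2, 1]; [8, 6, 4, 3, 2, 1]; [3, 1]; [1]. Product of hooks = 4180377600. So f^λ = 18! / 4180377600 = 6402373705728000 / 4180377600 = 1531530.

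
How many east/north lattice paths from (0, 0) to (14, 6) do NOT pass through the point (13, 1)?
Number of paths = 38676

Total paths from (0, 0) to (14, 6): C(20, 14) = 38760. Paths through (13, 1): (paths (0, 0) → (13, 1)) × (paths (13, 1) → (14, 6)) = C(14, 13) · C(6, 1) = 14 · 6 = 84. Avoidance count = 38760 − 84 = 38676.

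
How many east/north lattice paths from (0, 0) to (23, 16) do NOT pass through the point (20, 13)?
Number of paths = 26247932190

Total paths from (0, 0) to (23, 16): C(39, 23) = 37711260990. Paths through (20, 13): (paths (0, 0) → (20, 13)) × (paths (20, 13) → (23, 16)) = C(33, 20) · C(6, 3) = 573166440 · 20 = 11463328800. Avoidance count = 37711260990 − 11463328800 = 26247932190.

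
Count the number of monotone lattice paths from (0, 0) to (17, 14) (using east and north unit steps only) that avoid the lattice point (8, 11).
Number of paths = 248554485

Total paths from (0, 0) to (17, 14): C(31, 17) = 265182525. Paths through (8, 11): (paths (0, 0) → (8, 11)) × (paths (8, 11) → (17, 14)) = C(19, 8) · C(12, 9) = 75582 · 220 = 16628040. Avoidance count = 265182525 − 16628040 = 248554485.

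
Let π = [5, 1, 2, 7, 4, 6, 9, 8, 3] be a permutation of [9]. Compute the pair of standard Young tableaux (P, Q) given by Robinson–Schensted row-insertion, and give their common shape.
P = [1, 2, 3, 6, 8] / [4, 7, 9] / [5];  Q = [1, 3, 4, 6, 7] / [2, 5, 8] / [9];  common shape = (5, 3, 1)

Row-insert the values π_1, π_2, … into P one at a time, bumping the leftmost entry strictly greater than the inserted value down to the next row. The recording tableau Q records, in position (i, j), the step at which that cell was added to P.
  Insert 5 (step 1): P = [5];  Q = [1]
  Insert 1 (step 2): P = [1] / [5];  Q = [1] / [2]
  Insert 2 (step 3): P = [1, 2] / [5];  Q = [1, 3] / [2]
  Insert 7 (step 4): P = [1, 2, 7] / [5];  Q = [1, 3, 4] / [2]
  Insert 4 (step 5): P = [1, 2, 4] / [5, 7];  Q = [1, 3, 4] / [2, 5]
  Insert 6 (step 6): P = [1, 2, 4, 6] / [5, 7];  Q = [1, 3, 4, 6] / [2, 5]
  Insert 9 (step 7): P = [1, 2, 4, 6, 9] / [5, 7];  Q = [1, 3, 4, 6, 7] / [2, 5]
  Insert 8 (step 8): P = [1, 2, 4, 6, 8] / [5, 7, 9];  Q = [1, 3, 4, 6, 7] / [2, 5, 8]
  Insert 3 (step 9): P = [1, 2, 3, 6, 8] / [4, 7, 9] / [5];  Q = [1, 3, 4, 6, 7] / [2, 5, 8] / [9]
Final shape: (5, 3, 1).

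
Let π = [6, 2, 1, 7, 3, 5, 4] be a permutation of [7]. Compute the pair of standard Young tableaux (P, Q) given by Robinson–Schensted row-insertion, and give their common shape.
P = [1, 3, 4] / [2, 5] / [6, 7];  Q = [1, 4, 6] / [2, 5] / [3, 7];  common shape = (3, 2, 2)

Row-insert the values π_1, π_2, … into P one at a time, bumping the leftmost entry strictly greater than the inserted value down to the next row. The recording tableau Q records, in position (i, j), the step at which that cell was added to P.
  Insert 6 (step 1): P = [6];  Q = [1]
  Insert 2 (step 2): P = [2] / [6];  Q = [1] / [2]
  Insert 1 (step 3): P = [1] / [2] / [6];  Q = [1] / [2] / [3]
  Insert 7 (step 4): P = [1, 7] / [2] / [6];  Q = [1, 4] / [2] / [3]
  Insert 3 (step 5): P = [1, 3] / [2, 7] / [6];  Q = [1, 4] / [2, 5] / [3]
  Insert 5 (step 6): P = [1, 3, 5] / [2, 7] / [6];  Q = [1, 4, 6] / [2, 5] / [3]
  Insert 4 (step 7): P = [1, 3, 4] / [2, 5] / [6, 7];  Q = [1, 4, 6] / [2, 5] / [3, 7]
Final shape: (3, 2, 2).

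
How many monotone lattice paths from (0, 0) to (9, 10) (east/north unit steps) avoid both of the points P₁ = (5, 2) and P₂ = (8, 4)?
Number of paths = 79988

Inclusion–exclusion. Total paths: C(19, 9) = 92378. Through P₁: C(7, 5)·C(12, 4) = 10395. Through P₂: C(12, 8)·C(7, 1) = 3465. Since P₁ is strictly southwest of P₂, a monotone path through both must visit P₁ then P₂; paths through both = C(7, 5)·C(5, 3)·C(7, 1) = 1470. Avoid both = 92378 − 10395 − 3465 + 1470 = 79988.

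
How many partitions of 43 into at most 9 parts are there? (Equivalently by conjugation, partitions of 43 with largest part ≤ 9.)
p(43, parts ≤ 9) = 19720

Use the recurrence p(n, m) = p(n, m−1) + p(n−m, m): either the largest part is < m (count p(n, m−1)) or the largest part is exactly m (remove one copy of m, count p(n−m, m)). With p(0, ·) = 1 this gives p(43, parts ≤ 9) = 19720. (By conjugating Young diagrams, this also counts partitions of 43 into at most 9 parts.)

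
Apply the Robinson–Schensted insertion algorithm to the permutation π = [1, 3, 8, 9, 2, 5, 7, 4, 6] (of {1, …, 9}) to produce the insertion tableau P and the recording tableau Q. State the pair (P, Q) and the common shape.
P = [1, 2, 4, 6] / [3, 5, 7] / [8, 9];  Q = [1, 2, 3, 4] / [5, 6, 7] / [8, 9];  common shape = (4, 3, 2)

Row-insert the values π_1, π_2, … into P one at a time, bumping the leftmost entry strictly greater than the inserted value down to the next row. The recording tableau Q records, in position (i, j), the step at which that cell was added to P.
  Insert 1 (step 1): P = [1];  Q = [1]
  Insert 3 (step 2): P = [1, 3];  Q = [1, 2]
  Insert 8 (step 3): P = [1, 3, 8];  Q = [1, 2, 3]
  Insert 9 (step 4): P = [1, 3, 8, 9];  Q = [1, 2, 3, 4]
  Insert 2 (step 5): P = [1, 2, 8, 9] / [3];  Q = [1, 2, 3, 4] / [5]
  Insert 5 (step 6): P = [1, 2, 5, 9] / [3, 8];  Q = [1, 2, 3, 4] / [5, 6]
  Insert 7 (step 7): P = [1, 2, 5, 7] / [3, 8, 9];  Q = [1, 2, 3, 4] / [5, 6, 7]
  Insert 4 (step 8): P = [1, 2, 4, 7] / [3, 5, 9] / [8];  Q = [1, 2, 3, 4] / [5, 6, 7] / [8]
  Insert 6 (step 9): P = [1, 2, 4, 6] / [3, 5, 7] / [8, 9];  Q = [1, 2, 3, 4] / [5, 6, 7] / [8, 9]
Final shape: (4, 3, 2).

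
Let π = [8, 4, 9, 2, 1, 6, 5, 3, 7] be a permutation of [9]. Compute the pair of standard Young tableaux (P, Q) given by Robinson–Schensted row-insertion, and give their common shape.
P = [1, 3, 7] / [2, 5] / [4, 6] / [8, 9];  Q = [1, 3, 9] / [2, 6] / [4, 7] / [5, 8];  common shape = (3, 2, 2, 2)

Row-insert the values π_1, π_2, … into P one at a time, bumping the leftmost entry strictly greater than the inserted value down to the next row. The recording tableau Q records, in position (i, j), the step at which that cell was added to P.
  Insert 8 (step 1): P = [8];  Q = [1]
  Insert 4 (step 2): P = [4] / [8];  Q = [1] / [2]
  Insert 9 (step 3): P = [4, 9] / [8];  Q = [1, 3] / [2]
  Insert 2 (step 4): P = [2, 9] / [4] / [8];  Q = [1, 3] / [2] / [4]
  Insert 1 (step 5): P = [1, 9] / [2] / [4] / [8];  Q = [1, 3] / [2] / [4] / [5]
  Insert 6 (step 6): P = [1, 6] / [2, 9] / [4] / [8];  Q = [1, 3] / [2, 6] / [4] / [5]
  Insert 5 (step 7): P = [1, 5] / [2, 6] / [4, 9] / [8];  Q = [1, 3] / [2, 6] / [4, 7] / [5]
  Insert 3 (step 8): P = [1, 3] / [2, 5] / [4, 6] / [8, 9];  Q = [1, 3] / [2, 6] / [4, 7] / [5, 8]
  Insert 7 (step 9): P = [1, 3, 7] / [2, 5] / [4, 6] / [8, 9];  Q = [1, 3, 9] / [2, 6] / [4, 7] / [5, 8]
Final shape: (3, 2, 2, 2).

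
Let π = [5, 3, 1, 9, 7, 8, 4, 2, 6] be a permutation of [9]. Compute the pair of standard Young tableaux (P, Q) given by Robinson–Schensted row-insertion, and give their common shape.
P = [1, 2, 6] / [3, 4, 8] / [5, 7] / [9];  Q = [1, 4, 6] / [2, 5, 9] / [3, 7] / [8];  common shape = (3, 3, 2, 1)

Row-insert the values π_1, π_2, … into P one at a time, bumping the leftmost entry strictly greater than the inserted value down to the next row. The recording tableau Q records, in position (i, j), the step at which that cell was added to P.
  Insert 5 (step 1): P = [5];  Q = [1]
  Insert 3 (step 2): P = [3] / [5];  Q = [1] / [2]
  Insert 1 (step 3): P = [1] / [3] / [5];  Q = [1] / [2] / [3]
  Insert 9 (step 4): P = [1, 9] / [3] / [5];  Q = [1, 4] / [2] / [3]
  Insert 7 (step 5): P = [1, 7] / [3, 9] / [5];  Q = [1, 4] / [2, 5] / [3]
  Insert 8 (step 6): P = [1, 7, 8] / [3, 9] / [5];  Q = [1, 4, 6] / [2, 5] / [3]
  Insert 4 (step 7): P = [1, 4, 8] / [3, 7] / [5, 9];  Q = [1, 4, 6] / [2, 5] / [3, 7]
  Insert 2 (step 8): P = [1, 2, 8] / [3, 4] / [5, 7] / [9];  Q = [1, 4, 6] / [2, 5] / [3, 7] / [8]
  Insert 6 (step 9): P = [1, 2, 6] / [3, 4, 8] / [5, 7] / [9];  Q = [1, 4, 6] / [2, 5, 9] / [3, 7] / [8]
Final shape: (3, 3, 2, 1).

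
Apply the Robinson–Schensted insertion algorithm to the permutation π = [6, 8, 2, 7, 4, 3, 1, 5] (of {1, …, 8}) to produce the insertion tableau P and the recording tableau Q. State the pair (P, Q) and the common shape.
P = [1, 3, 5] / [2, 7] / [4] / [6] / [8];  Q = [1, 2, 8] / [3, 4] / [5] / [6] / [7];  common shape = (3, 2, 1, 1, 1)

Row-insert the values π_1, π_2, … into P one at a time, bumping the leftmost entry strictly greater than the inserted value down to the next row. The recording tableau Q records, in position (i, j), the step at which that cell was added to P.
  Insert 6 (step 1): P = [6];  Q = [1]
  Insert 8 (step 2): P = [6, 8];  Q = [1, 2]
  Insert 2 (step 3): P = [2, 8] / [6];  Q = [1, 2] / [3]
  Insert 7 (step 4): P = [2, 7] / [6, 8];  Q = [1, 2] / [3, 4]
  Insert 4 (step 5): P = [2, 4] / [6, 7] / [8];  Q = [1, 2] / [3, 4] / [5]
  Insert 3 (step 6): P = [2, 3] / [4, 7] / [6] / [8];  Q = [1, 2] / [3, 4] / [5] / [6]
  Insert 1 (step 7): P = [1, 3] / [2, 7] / [4] / [6] / [8];  Q = [1, 2] / [3, 4] / [5] / [6] / [7]
  Insert 5 (step 8): P = [1, 3, 5] / [2, 7] / [4] / [6] / [8];  Q = [1, 2, 8] / [3, 4] / [5] / [6] / [7]
Final shape: (3, 2, 1, 1, 1).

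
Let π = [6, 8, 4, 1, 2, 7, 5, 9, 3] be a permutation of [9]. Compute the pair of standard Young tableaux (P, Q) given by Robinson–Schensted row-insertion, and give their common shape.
P = [1, 2, 3, 9] / [4, 5] / [6, 7] / [8];  Q = [1, 2, 6, 8] / [3, 5] / [4, 7] / [9];  common shape = (4, 2, 2, 1)

Row-insert the values π_1, π_2, … into P one at a time, bumping the leftmost entry strictly greater than the inserted value down to the next row. The recording tableau Q records, in position (i, j), the step at which that cell was added to P.
  Insert 6 (step 1): P = [6];  Q = [1]
  Insert 8 (step 2): P = [6, 8];  Q = [1, 2]
  Insert 4 (step 3): P = [4, 8] / [6];  Q = [1, 2] / [3]
  Insert 1 (step 4): P = [1, 8] / [4] / [6];  Q = [1, 2] / [3] / [4]
  Insert 2 (step 5): P = [1, 2] / [4, 8] / [6];  Q = [1, 2] / [3, 5] / [4]
  Insert 7 (step 6): P = [1, 2, 7] / [4, 8] / [6];  Q = [1, 2, 6] / [3, 5] / [4]
  Insert 5 (step 7): P = [1, 2, 5] / [4, 7] / [6, 8];  Q = [1, 2, 6] / [3, 5] / [4, 7]
  Insert 9 (step 8): P = [1, 2, 5, 9] / [4, 7] / [6, 8];  Q = [1, 2, 6, 8] / [3, 5] / [4, 7]
  Insert 3 (step 9): P = [1, 2, 3, 9] / [4, 5] / [6, 7] / [8];  Q = [1, 2, 6, 8] / [3, 5] / [4, 7] / [9]
Final shape: (4, 2, 2, 1).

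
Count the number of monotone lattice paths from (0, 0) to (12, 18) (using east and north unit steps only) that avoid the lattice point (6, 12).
Number of paths = 69340089

Total paths from (0, 0) to (12, 18): C(30, 12) = 86493225. Paths through (6, 12): (paths (0, 0) → (6, 12)) × (paths (6, 12) → (12, 18)) = C(18, 6) · C(12, 6) = 18564 · 924 = 17153136. Avoidance count = 86493225 − 17153136 = 69340089.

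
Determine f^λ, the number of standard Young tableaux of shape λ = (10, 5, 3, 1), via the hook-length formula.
# SYT of shape (10, 5, 3, 1) = 5651208

Hook-length formula: f^λ = n! / Π hook(c), product over all cells c of the Young diagram. For λ = (10, 5, 3, 1), n = 19 boxes. Hook lengths by row (left-to-right, top-to-bottom): [13, 11, 10, 8, 7, 5, 4, 3, 2, 1]; [7, 5, 4, 2, 1]; [4, 2, 1]; [1]. Product of hooks = 21525504000. So f^λ = 19! / 21525504000 = 121645100408832000 / 21525504000 = 5651208.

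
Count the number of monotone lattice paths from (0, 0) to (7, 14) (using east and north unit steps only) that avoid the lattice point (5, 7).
Number of paths = 87768

Total paths from (0, 0) to (7, 14): C(21, 7) = 116280. Paths through (5, 7): (paths (0, 0) → (5, 7)) × (paths (5, 7) → (7, 14)) = C(12, 5) · C(9, 2) = 792 · 36 = 28512. Avoidance count = 116280 − 28512 = 87768.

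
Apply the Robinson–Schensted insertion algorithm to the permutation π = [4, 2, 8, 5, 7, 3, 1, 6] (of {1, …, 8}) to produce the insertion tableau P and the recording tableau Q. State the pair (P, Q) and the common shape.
P = [1, 3, 6] / [2, 5, 7] / [4] / [8];  Q = [1, 3, 5] / [2, 4, 8] / [6] / [7];  common shape = (3, 3, 1, 1)

Row-insert the values π_1, π_2, … into P one at a time, bumping the leftmost entry strictly greater than the inserted value down to the next row. The recording tableau Q records, in position (i, j), the step at which that cell was added to P.
  Insert 4 (step 1): P = [4];  Q = [1]
  Insert 2 (step 2): P = [2] / [4];  Q = [1] / [2]
  Insert 8 (step 3): P = [2, 8] / [4];  Q = [1, 3] / [2]
  Insert 5 (step 4): P = [2, 5] / [4, 8];  Q = [1, 3] / [2, 4]
  Insert 7 (step 5): P = [2, 5, 7] / [4, 8];  Q = [1, 3, 5] / [2, 4]
  Insert 3 (step 6): P = [2, 3, 7] / [4, 5] / [8];  Q = [1, 3, 5] / [2, 4] / [6]
  Insert 1 (step 7): P = [1, 3, 7] / [2, 5] / [4] / [8];  Q = [1, 3, 5] / [2, 4] / [6] / [7]
  Insert 6 (step 8): P = [1, 3, 6] / [2, 5, 7] / [4] / [8];  Q = [1, 3, 5] / [2, 4, 8] / [6] / [7]
Final shape: (3, 3, 1, 1).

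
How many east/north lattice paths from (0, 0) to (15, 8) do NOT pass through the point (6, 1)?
Number of paths = 410234

Total paths from (0, 0) to (15, 8): C(23, 15) = 490314. Paths through (6, 1): (paths (0, 0) → (6, 1)) × (paths (6, 1) → (15, 8)) = C(7, 6) · C(16, 9) = 7 · 11440 = 80080. Avoidance count = 490314 − 80080 = 410234.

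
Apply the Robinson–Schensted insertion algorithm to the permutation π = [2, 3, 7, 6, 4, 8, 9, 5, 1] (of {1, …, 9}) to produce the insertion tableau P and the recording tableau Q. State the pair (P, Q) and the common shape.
P = [1, 3, 4, 5, 9] / [2, 8] / [6] / [7];  Q = [1, 2, 3, 6, 7] / [4, 8] / [5] / [9];  common shape = (5, 2, 1, 1)

Row-insert the values π_1, π_2, … into P one at a time, bumping the leftmost entry strictly greater than the inserted value down to the next row. The recording tableau Q records, in position (i, j), the step at which that cell was added to P.
  Insert 2 (step 1): P = [2];  Q = [1]
  Insert 3 (step 2): P = [2, 3];  Q = [1, 2]
  Insert 7 (step 3): P = [2, 3, 7];  Q = [1, 2, 3]
  Insert 6 (step 4): P = [2, 3, 6] / [7];  Q = [1, 2, 3] / [4]
  Insert 4 (step 5): P = [2, 3, 4] / [6] / [7];  Q = [1, 2, 3] / [4] / [5]
  Insert 8 (step 6): P = [2, 3, 4, 8] / [6] / [7];  Q = [1, 2, 3, 6] / [4] / [5]
  Insert 9 (step 7): P = [2, 3, 4, 8, 9] / [6] / [7];  Q = [1, 2, 3, 6, 7] / [4] / [5]
  Insert 5 (step 8): P = [2, 3, 4, 5, 9] / [6, 8] / [7];  Q = [1, 2, 3, 6, 7] / [4, 8] / [5]
  Insert 1 (step 9): P = [1, 3, 4, 5, 9] / [2, 8] / [6] / [7];  Q = [1, 2, 3, 6, 7] / [4, 8] / [5] / [9]
Final shape: (5, 2, 1, 1).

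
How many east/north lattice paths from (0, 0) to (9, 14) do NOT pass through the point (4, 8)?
Number of paths = 588500

Total paths from (0, 0) to (9, 14): C(23, 9) = 817190. Paths through (4, 8): (paths (0, 0) → (4, 8)) × (paths (4, 8) → (9, 14)) = C(12, 4) · C(11, 5) = 495 · 462 = 228690. Avoidance count = 817190 − 228690 = 588500.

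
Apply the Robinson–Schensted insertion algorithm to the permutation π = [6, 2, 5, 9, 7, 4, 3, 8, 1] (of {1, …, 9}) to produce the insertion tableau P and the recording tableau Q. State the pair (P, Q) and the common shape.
P = [1, 3, 7, 8] / [2, 9] / [4] / [5] / [6];  Q = [1, 3, 4, 8] / [2, 5] / [6] / [7] / [9];  common shape = (4, 2, 1, 1, 1)

Row-insert the values π_1, π_2, … into P one at a time, bumping the leftmost entry strictly greater than the inserted value down to the next row. The recording tableau Q records, in position (i, j), the step at which that cell was added to P.
  Insert 6 (step 1): P = [6];  Q = [1]
  Insert 2 (step 2): P = [2] / [6];  Q = [1] / [2]
  Insert 5 (step 3): P = [2, 5] / [6];  Q = [1, 3] / [2]
  Insert 9 (step 4): P = [2, 5, 9] / [6];  Q = [1, 3, 4] / [2]
  Insert 7 (step 5): P = [2, 5, 7] / [6, 9];  Q = [1, 3, 4] / [2, 5]
  Insert 4 (step 6): P = [2, 4, 7] / [5, 9] / [6];  Q = [1, 3, 4] / [2, 5] / [6]
  Insert 3 (step 7): P = [2, 3, 7] / [4, 9] / [5] / [6];  Q = [1, 3, 4] / [2, 5] / [6] / [7]
  Insert 8 (step 8): P = [2, 3, 7, 8] / [4, 9] / [5] / [6];  Q = [1, 3, 4, 8] / [2, 5] / [6] / [7]
  Insert 1 (step 9): P = [1, 3, 7, 8] / [2, 9] / [4] / [5] / [6];  Q = [1, 3, 4, 8] / [2, 5] / [6] / [7] / [9]
Final shape: (4, 2, 1, 1, 1).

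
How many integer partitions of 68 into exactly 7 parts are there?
p(68, 7 parts) = 47527

Partitions of n into exactly k parts are in bijection with partitions of n − k into at most k parts (subtract 1 from each part). So p(68, exactly 7) = p(61, parts ≤ 7). Computing via the recurrence p(m, j) = p(m, j−1) + p(m−j, j) gives 47527.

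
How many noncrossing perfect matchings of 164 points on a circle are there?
C_82 = 17526585015616776834735140517915655636396234280

These noncrossing handshakes are counted by the Catalan number C_n = (1/(n + 1)) · C(2n, n). For n = 82: C_82 = (1/83) · C(164, 82) = 1454706556296192477283016662986999417820887445240/83 = 17526585015616776834735140517915655636396234280.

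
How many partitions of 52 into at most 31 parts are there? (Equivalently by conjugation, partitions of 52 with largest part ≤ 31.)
p(52, parts ≤ 31) = 278875

Use the recurrence p(n, m) = p(n, m−1) + p(n−m, m): either the largest part is < m (count p(n, m−1)) or the largest part is exactly m (remove one copy of m, count p(n−m, m)). With p(0, ·) = 1 this gives p(52, parts ≤ 31) = 278875. (By conjugating Young diagrams, this also counts partitions of 52 into at most 31 parts.)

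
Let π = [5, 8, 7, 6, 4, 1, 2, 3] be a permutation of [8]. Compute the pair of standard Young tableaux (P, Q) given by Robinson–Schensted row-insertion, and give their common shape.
P = [1, 2, 3] / [4, 6] / [5] / [7] / [8];  Q = [1, 2, 8] / [3, 7] / [4] / [5] / [6];  common shape = (3, 2, 1, 1, 1)

Row-insert the values π_1, π_2, … into P one at a time, bumping the leftmost entry strictly greater than the inserted value down to the next row. The recording tableau Q records, in position (i, j), the step at which that cell was added to P.
  Insert 5 (step 1): P = [5];  Q = [1]
  Insert 8 (step 2): P = [5, 8];  Q = [1, 2]
  Insert 7 (step 3): P = [5, 7] / [8];  Q = [1, 2] / [3]
  Insert 6 (step 4): P = [5, 6] / [7] / [8];  Q = [1, 2] / [3] / [4]
  Insert 4 (step 5): P = [4, 6] / [5] / [7] / [8];  Q = [1, 2] / [3] / [4] / [5]
  Insert 1 (step 6): P = [1, 6] / [4] / [5] / [7] / [8];  Q = [1, 2] / [3] / [4] / [5] / [6]
  Insert 2 (step 7): P = [1, 2] / [4, 6] / [5] / [7] / [8];  Q = [1, 2] / [3, 7] / [4] / [5] / [6]
  Insert 3 (step 8): P = [1, 2, 3] / [4, 6] / [5] / [7] / [8];  Q = [1, 2, 8] / [3, 7] / [4] / [5] / [6]
Final shape: (3, 2, 1, 1, 1).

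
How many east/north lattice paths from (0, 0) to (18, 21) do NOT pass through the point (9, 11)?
Number of paths = 46843335110

Total paths from (0, 0) to (18, 21): C(39, 18) = 62359143990. Paths through (9, 11): (paths (0, 0) → (9, 11)) × (paths (9, 11) → (18, 21)) = C(20, 9) · C(19, 9) = 167960 · 92378 = 15515808880. Avoidance count = 62359143990 − 15515808880 = 46843335110.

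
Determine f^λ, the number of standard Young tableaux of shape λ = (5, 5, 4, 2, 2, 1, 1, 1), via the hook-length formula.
# SYT of shape (5, 5, 4, 2, 2, 1, 1, 1) = 444422160

Hook-length formula: f^λ = n! / Π hook(c), product over all cells c of the Young diagram. For λ = (5, 5, 4, 2, 2, 1, 1, 1), n = 21 boxes. Hook lengths by row (left-to-right, top-to-bottom): [12, 8, 5, 4, 2]; [11, 7, 4, 3, 1]; [9, 5, 2, 1]; [6, 2]; [5, 1]; [3]; [2]; [1]. Product of hooks = 114960384000. So f^λ = 21! / 114960384000 = 51090942171709440000 / 114960384000 = 444422160.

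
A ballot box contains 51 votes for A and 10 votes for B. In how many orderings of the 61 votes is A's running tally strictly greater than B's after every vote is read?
Strict-lead orderings = 60610884906

Total orderings of the 61 votes with 51 for A: C(61, 51) = 90177170226. By the Bertrand ballot formula (Cycle Lemma / reflection principle), the number of orderings in which A is strictly ahead of B throughout is (p − q)/(p + q) · C(p + q, p) = (51 − 10)/(51 + 10) · 90177170226 = 60610884906.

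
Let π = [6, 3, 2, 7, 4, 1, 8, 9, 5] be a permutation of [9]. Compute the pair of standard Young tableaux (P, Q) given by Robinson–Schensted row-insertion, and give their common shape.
P = [1, 4, 5, 9] / [2, 7, 8] / [3] / [6];  Q = [1, 4, 7, 8] / [2, 5, 9] / [3] / [6];  common shape = (4, 3, 1, 1)

Row-insert the values π_1, π_2, … into P one at a time, bumping the leftmost entry strictly greater than the inserted value down to the next row. The recording tableau Q records, in position (i, j), the step at which that cell was added to P.
  Insert 6 (step 1): P = [6];  Q = [1]
  Insert 3 (step 2): P = [3] / [6];  Q = [1] / [2]
  Insert 2 (step 3): P = [2] / [3] / [6];  Q = [1] / [2] / [3]
  Insert 7 (step 4): P = [2, 7] / [3] / [6];  Q = [1, 4] / [2] / [3]
  Insert 4 (step 5): P = [2, 4] / [3, 7] / [6];  Q = [1, 4] / [2, 5] / [3]
  Insert 1 (step 6): P = [1, 4] / [2, 7] / [3] / [6];  Q = [1, 4] / [2, 5] / [3] / [6]
  Insert 8 (step 7): P = [1, 4, 8] / [2, 7] / [3] / [6];  Q = [1, 4, 7] / [2, 5] / [3] / [6]
  Insert 9 (step 8): P = [1, 4, 8, 9] / [2, 7] / [3] / [6];  Q = [1, 4, 7, 8] / [2, 5] / [3] / [6]
  Insert 5 (step 9): P = [1, 4, 5, 9] / [2, 7, 8] / [3] / [6];  Q = [1, 4, 7, 8] / [2, 5, 9] / [3] / [6]
Final shape: (4, 3, 1, 1).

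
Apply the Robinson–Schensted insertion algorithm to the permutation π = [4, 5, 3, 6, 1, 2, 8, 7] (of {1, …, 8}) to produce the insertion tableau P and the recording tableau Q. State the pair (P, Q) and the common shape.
P = [1, 2, 6, 7] / [3, 5, 8] / [4];  Q = [1, 2, 4, 7] / [3, 6, 8] / [5];  common shape = (4, 3, 1)

Row-insert the values π_1, π_2, … into P one at a time, bumping the leftmost entry strictly greater than the inserted value down to the next row. The recording tableau Q records, in position (i, j), the step at which that cell was added to P.
  Insert 4 (step 1): P = [4];  Q = [1]
  Insert 5 (step 2): P = [4, 5];  Q = [1, 2]
  Insert 3 (step 3): P = [3, 5] / [4];  Q = [1, 2] / [3]
  Insert 6 (step 4): P = [3, 5, 6] / [4];  Q = [1, 2, 4] / [3]
  Insert 1 (step 5): P = [1, 5, 6] / [3] / [4];  Q = [1, 2, 4] / [3] / [5]
  Insert 2 (step 6): P = [1, 2, 6] / [3, 5] / [4];  Q = [1, 2, 4] / [3, 6] / [5]
  Insert 8 (step 7): P = [1, 2, 6, 8] / [3, 5] / [4];  Q = [1, 2, 4, 7] / [3, 6] / [5]
  Insert 7 (step 8): P = [1, 2, 6, 7] / [3, 5, 8] / [4];  Q = [1, 2, 4, 7] / [3, 6, 8] / [5]
Final shape: (4, 3, 1).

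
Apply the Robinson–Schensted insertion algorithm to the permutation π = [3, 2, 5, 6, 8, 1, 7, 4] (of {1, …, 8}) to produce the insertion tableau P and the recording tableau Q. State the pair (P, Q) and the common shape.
P = [1, 4, 6, 7] / [2, 5] / [3, 8];  Q = [1, 3, 4, 5] / [2, 7] / [6, 8];  common shape = (4, 2, 2)

Row-insert the values π_1, π_2, … into P one at a time, bumping the leftmost entry strictly greater than the inserted value down to the next row. The recording tableau Q records, in position (i, j), the step at which that cell was added to P.
  Insert 3 (step 1): P = [3];  Q = [1]
  Insert 2 (step 2): P = [2] / [3];  Q = [1] / [2]
  Insert 5 (step 3): P = [2, 5] / [3];  Q = [1, 3] / [2]
  Insert 6 (step 4): P = [2, 5, 6] / [3];  Q = [1, 3, 4] / [2]
  Insert 8 (step 5): P = [2, 5, 6, 8] / [3];  Q = [1, 3, 4, 5] / [2]
  Insert 1 (step 6): P = [1, 5, 6, 8] / [2] / [3];  Q = [1, 3, 4, 5] / [2] / [6]
  Insert 7 (step 7): P = [1, 5, 6, 7] / [2, 8] / [3];  Q = [1, 3, 4, 5] / [2, 7] / [6]
  Insert 4 (step 8): P = [1, 4, 6, 7] / [2, 5] / [3, 8];  Q = [1, 3, 4, 5] / [2, 7] / [6, 8]
Final shape: (4, 2, 2).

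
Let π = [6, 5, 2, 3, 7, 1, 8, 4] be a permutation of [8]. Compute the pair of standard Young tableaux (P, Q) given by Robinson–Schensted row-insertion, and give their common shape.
P = [1, 3, 4, 8] / [2, 7] / [5] / [6];  Q = [1, 4, 5, 7] / [2, 8] / [3] / [6];  common shape = (4, 2, 1, 1)

Row-insert the values π_1, π_2, … into P one at a time, bumping the leftmost entry strictly greater than the inserted value down to the next row. The recording tableau Q records, in position (i, j), the step at which that cell was added to P.
  Insert 6 (step 1): P = [6];  Q = [1]
  Insert 5 (step 2): P = [5] / [6];  Q = [1] / [2]
  Insert 2 (step 3): P = [2] / [5] / [6];  Q = [1] / [2] / [3]
  Insert 3 (step 4): P = [2, 3] / [5] / [6];  Q = [1, 4] / [2] / [3]
  Insert 7 (step 5): P = [2, 3, 7] / [5] / [6];  Q = [1, 4, 5] / [2] / [3]
  Insert 1 (step 6): P = [1, 3, 7] / [2] / [5] / [6];  Q = [1, 4, 5] / [2] / [3] / [6]
  Insert 8 (step 7): P = [1, 3, 7, 8] / [2] / [5] / [6];  Q = [1, 4, 5, 7] / [2] / [3] / [6]
  Insert 4 (step 8): P = [1, 3, 4, 8] / [2, 7] / [5] / [6];  Q = [1, 4, 5, 7] / [2, 8] / [3] / [6]
Final shape: (4, 2, 1, 1).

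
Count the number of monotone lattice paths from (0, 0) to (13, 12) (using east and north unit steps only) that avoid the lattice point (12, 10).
Number of paths = 3260362

Total paths from (0, 0) to (13, 12): C(25, 13) = 5200300. Paths through (12, 10): (paths (0, 0) → (12, 10)) × (paths (12, 10) → (13, 12)) = C(22, 12) · C(3, 1) = 646646 · 3 = 1939938. Avoidance count = 5200300 − 1939938 = 3260362.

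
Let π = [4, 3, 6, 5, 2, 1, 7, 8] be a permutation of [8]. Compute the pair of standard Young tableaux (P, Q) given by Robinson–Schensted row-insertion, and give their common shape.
P = [1, 5, 7, 8] / [2, 6] / [3] / [4];  Q = [1, 3, 7, 8] / [2, 4] / [5] / [6];  common shape = (4, 2, 1, 1)

Row-insert the values π_1, π_2, … into P one at a time, bumping the leftmost entry strictly greater than the inserted value down to the next row. The recording tableau Q records, in position (i, j), the step at which that cell was added to P.
  Insert 4 (step 1): P = [4];  Q = [1]
  Insert 3 (step 2): P = [3] / [4];  Q = [1] / [2]
  Insert 6 (step 3): P = [3, 6] / [4];  Q = [1, 3] / [2]
  Insert 5 (step 4): P = [3, 5] / [4, 6];  Q = [1, 3] / [2, 4]
  Insert 2 (step 5): P = [2, 5] / [3, 6] / [4];  Q = [1, 3] / [2, 4] / [5]
  Insert 1 (step 6): P = [1, 5] / [2, 6] / [3] / [4];  Q = [1, 3] / [2, 4] / [5] / [6]
  Insert 7 (step 7): P = [1, 5, 7] / [2, 6] / [3] / [4];  Q = [1, 3, 7] / [2, 4] / [5] / [6]
  Insert 8 (step 8): P = [1, 5, 7, 8] / [2, 6] / [3] / [4];  Q = [1, 3, 7, 8] / [2, 4] / [5] / [6]
Final shape: (4, 2, 1, 1).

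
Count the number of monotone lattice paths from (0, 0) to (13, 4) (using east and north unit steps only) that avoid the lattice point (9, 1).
Number of paths = 2030

Total paths from (0, 0) to (13, 4): C(17, 13) = 2380. Paths through (9, 1): (paths (0, 0) → (9, 1)) × (paths (9, 1) → (13, 4)) = C(10, 9) · C(7, 4) = 10 · 35 = 350. Avoidance count = 2380 − 350 = 2030.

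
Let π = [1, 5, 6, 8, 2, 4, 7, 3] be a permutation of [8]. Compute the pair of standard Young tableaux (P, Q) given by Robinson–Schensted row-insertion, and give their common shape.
P = [1, 2, 3, 7] / [4, 6, 8] / [5];  Q = [1, 2, 3, 4] / [5, 6, 7] / [8];  common shape = (4, 3, 1)

Row-insert the values π_1, π_2, … into P one at a time, bumping the leftmost entry strictly greater than the inserted value down to the next row. The recording tableau Q records, in position (i, j), the step at which that cell was added to P.
  Insert 1 (step 1): P = [1];  Q = [1]
  Insert 5 (step 2): P = [1, 5];  Q = [1, 2]
  Insert 6 (step 3): P = [1, 5, 6];  Q = [1, 2, 3]
  Insert 8 (step 4): P = [1, 5, 6, 8];  Q = [1, 2, 3, 4]
  Insert 2 (step 5): P = [1, 2, 6, 8] / [5];  Q = [1, 2, 3, 4] / [5]
  Insert 4 (step 6): P = [1, 2, 4, 8] / [5, 6];  Q = [1, 2, 3, 4] / [5, 6]
  Insert 7 (step 7): P = [1, 2, 4, 7] / [5, 6, 8];  Q = [1, 2, 3, 4] / [5, 6, 7]
  Insert 3 (step 8): P = [1, 2, 3, 7] / [4, 6, 8] / [5];  Q = [1, 2, 3, 4] / [5, 6, 7] / [8]
Final shape: (4, 3, 1).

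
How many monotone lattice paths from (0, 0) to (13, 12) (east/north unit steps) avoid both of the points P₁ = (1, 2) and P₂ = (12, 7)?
Number of paths = 3036658

Inclusion–exclusion. Total paths: C(25, 13) = 5200300. Through P₁: C(3, 1)·C(22, 12) = 1939938. Through P₂: C(19, 12)·C(6, 1) = 302328. Since P₁ is strictly southwest of P₂, a monotone path through both must visit P₁ then P₂; paths through both = C(3, 1)·C(16, 11)·C(6, 1) = 78624. Avoid both = 5200300 − 1939938 − 302328 + 78624 = 3036658.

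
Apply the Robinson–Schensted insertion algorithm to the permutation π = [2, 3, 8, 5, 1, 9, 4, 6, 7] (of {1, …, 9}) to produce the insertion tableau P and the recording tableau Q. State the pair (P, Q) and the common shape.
P = [1, 3, 4, 6, 7] / [2, 5, 9] / [8];  Q = [1, 2, 3, 6, 9] / [4, 7, 8] / [5];  common shape = (5, 3, 1)

Row-insert the values π_1, π_2, … into P one at a time, bumping the leftmost entry strictly greater than the inserted value down to the next row. The recording tableau Q records, in position (i, j), the step at which that cell was added to P.
  Insert 2 (step 1): P = [2];  Q = [1]
  Insert 3 (step 2): P = [2, 3];  Q = [1, 2]
  Insert 8 (step 3): P = [2, 3, 8];  Q = [1, 2, 3]
  Insert 5 (step 4): P = [2, 3, 5] / [8];  Q = [1, 2, 3] / [4]
  Insert 1 (step 5): P = [1, 3, 5] / [2] / [8];  Q = [1, 2, 3] / [4] / [5]
  Insert 9 (step 6): P = [1, 3, 5, 9] / [2] / [8];  Q = [1, 2, 3, 6] / [4] / [5]
  Insert 4 (step 7): P = [1, 3, 4, 9] / [2, 5] / [8];  Q = [1, 2, 3, 6] / [4, 7] / [5]
  Insert 6 (step 8): P = [1, 3, 4, 6] / [2, 5, 9] / [8];  Q = [1, 2, 3, 6] / [4, 7, 8] / [5]
  Insert 7 (step 9): P = [1, 3, 4, 6, 7] / [2, 5, 9] / [8];  Q = [1, 2, 3, 6, 9] / [4, 7, 8] / [5]
Final shape: (5, 3, 1).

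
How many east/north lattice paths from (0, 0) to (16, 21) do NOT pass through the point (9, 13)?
Number of paths = 9674876970

Total paths from (0, 0) to (16, 21): C(37, 16) = 12875774670. Paths through (9, 13): (paths (0, 0) → (9, 13)) × (paths (9, 13) → (16, 21)) = C(22, 9) · C(15, 7) = 497420 · 6435 = 3200897700. Avoidance count = 12875774670 − 3200897700 = 9674876970.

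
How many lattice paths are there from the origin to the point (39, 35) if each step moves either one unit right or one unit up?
Number of paths = 1569396701548619508432

A monotone lattice path from (0, 0) to (39, 35) consists of 39 east steps and 35 north steps in some order, so it is determined by which 39 of the 74 steps are east. The count is C(74, 39) = 1569396701548619508432.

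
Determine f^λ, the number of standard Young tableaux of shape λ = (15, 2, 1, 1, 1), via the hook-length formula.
# SYT of shape (15, 2, 1, 1, 1) = 45696

Hook-length formula: f^λ = n! / Π hook(c), product over all cells c of the Young diagram. For λ = (15, 2, 1, 1, 1), n = 20 boxes. Hook lengths by row (left-to-right, top-to-bottom): [19, 15, 13, 12, 11, 10, 9, 8, 7, 6, 5, 4, 3, 2, 1]; [5, 1]; [3]; [2]; [1]. Product of hooks = 53241027840000. So f^λ = 20! / 53241027840000 = 2432902008176640000 / 53241027840000 = 45696.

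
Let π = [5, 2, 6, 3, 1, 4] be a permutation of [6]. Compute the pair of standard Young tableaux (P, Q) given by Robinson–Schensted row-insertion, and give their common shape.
P = [1, 3, 4] / [2, 6] / [5];  Q = [1, 3, 6] / [2, 4] / [5];  common shape = (3, 2, 1)

Row-insert the values π_1, π_2, … into P one at a time, bumping the leftmost entry strictly greater than the inserted value down to the next row. The recording tableau Q records, in position (i, j), the step at which that cell was added to P.
  Insert 5 (step 1): P = [5];  Q = [1]
  Insert 2 (step 2): P = [2] / [5];  Q = [1] / [2]
  Insert 6 (step 3): P = [2, 6] / [5];  Q = [1, 3] / [2]
  Insert 3 (step 4): P = [2, 3] / [5, 6];  Q = [1, 3] / [2, 4]
  Insert 1 (step 5): P = [1, 3] / [2, 6] / [5];  Q = [1, 3] / [2, 4] / [5]
  Insert 4 (step 6): P = [1, 3, 4] / [2, 6] / [5];  Q = [1, 3, 6] / [2, 4] / [5]
Final shape: (3, 2, 1).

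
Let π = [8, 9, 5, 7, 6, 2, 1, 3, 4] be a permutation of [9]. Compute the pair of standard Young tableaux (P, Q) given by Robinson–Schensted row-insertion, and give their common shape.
P = [1, 3, 4] / [2, 6] / [5, 9] / [7] / [8];  Q = [1, 2, 9] / [3, 4] / [5, 8] / [6] / [7];  common shape = (3, 2, 2, 1, 1)

Row-insert the values π_1, π_2, … into P one at a time, bumping the leftmost entry strictly greater than the inserted value down to the next row. The recording tableau Q records, in position (i, j), the step at which that cell was added to P.
  Insert 8 (step 1): P = [8];  Q = [1]
  Insert 9 (step 2): P = [8, 9];  Q = [1, 2]
  Insert 5 (step 3): P = [5, 9] / [8];  Q = [1, 2] / [3]
  Insert 7 (step 4): P = [5, 7] / [8, 9];  Q = [1, 2] / [3, 4]
  Insert 6 (step 5): P = [5, 6] / [7, 9] / [8];  Q = [1, 2] / [3, 4] / [5]
  Insert 2 (step 6): P = [2, 6] / [5, 9] / [7] / [8];  Q = [1, 2] / [3, 4] / [5] / [6]
  Insert 1 (step 7): P = [1, 6] / [2, 9] / [5] / [7] / [8];  Q = [1, 2] / [3, 4] / [5] / [6] / [7]
  Insert 3 (step 8): P = [1, 3] / [2, 6] / [5, 9] / [7] / [8];  Q = [1, 2] / [3, 4] / [5, 8] / [6] / [7]
  Insert 4 (step 9): P = [1, 3, 4] / [2, 6] / [5, 9] / [7] / [8];  Q = [1, 2, 9] / [3, 4] / [5, 8] / [6] / [7]
Final shape: (3, 2, 2, 1, 1).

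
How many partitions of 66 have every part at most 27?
p(66, parts ≤ 27) = 2176905

Use the recurrence p(n, m) = p(n, m−1) + p(n−m, m): either the largest part is < m (count p(n, m−1)) or the largest part is exactly m (remove one copy of m, count p(n−m, m)). With p(0, ·) = 1 this gives p(66, parts ≤ 27) = 2176905. (By conjugating Young diagrams, this also counts partitions of 66 into at most 27 parts.)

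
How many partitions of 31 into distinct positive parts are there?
q(31) = 340

A partition into distinct parts is a strictly decreasing sequence summing to n. The recurrence d(n, m) = d(n, m−1) + d(n−m, m−1) (use part m at most once) with q(n) = d(n, n) gives q(31) = 340. (Euler's theorem: # distinct-part partitions = # odd-part partitions.)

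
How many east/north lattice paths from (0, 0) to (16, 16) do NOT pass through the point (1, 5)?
Number of paths = 554723430

Total paths from (0, 0) to (16, 16): C(32, 16) = 601080390. Paths through (1, 5): (paths (0, 0) → (1, 5)) × (paths (1, 5) → (16, 16)) = C(6, 1) · C(26, 15) = 6 · 7726160 = 46356960. Avoidance count = 601080390 − 46356960 = 554723430.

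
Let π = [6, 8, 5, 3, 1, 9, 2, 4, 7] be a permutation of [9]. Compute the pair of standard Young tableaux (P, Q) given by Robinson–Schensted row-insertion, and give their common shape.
P = [1, 2, 4, 7] / [3, 8, 9] / [5] / [6];  Q = [1, 2, 6, 9] / [3, 7, 8] / [4] / [5];  common shape = (4, 3, 1, 1)

Row-insert the values π_1, π_2, … into P one at a time, bumping the leftmost entry strictly greater than the inserted value down to the next row. The recording tableau Q records, in position (i, j), the step at which that cell was added to P.
  Insert 6 (step 1): P = [6];  Q = [1]
  Insert 8 (step 2): P = [6, 8];  Q = [1, 2]
  Insert 5 (step 3): P = [5, 8] / [6];  Q = [1, 2] / [3]
  Insert 3 (step 4): P = [3, 8] / [5] / [6];  Q = [1, 2] / [3] / [4]
  Insert 1 (step 5): P = [1, 8] / [3] / [5] / [6];  Q = [1, 2] / [3] / [4] / [5]
  Insert 9 (step 6): P = [1, 8, 9] / [3] / [5] / [6];  Q = [1, 2, 6] / [3] / [4] / [5]
  Insert 2 (step 7): P = [1, 2, 9] / [3, 8] / [5] / [6];  Q = [1, 2, 6] / [3, 7] / [4] / [5]
  Insert 4 (step 8): P = [1, 2, 4] / [3, 8, 9] / [5] / [6];  Q = [1, 2, 6] / [3, 7, 8] / [4] / [5]
  Insert 7 (step 9): P = [1, 2, 4, 7] / [3, 8, 9] / [5] / [6];  Q = [1, 2, 6, 9] / [3, 7, 8] / [4] / [5]
Final shape: (4, 3, 1, 1).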